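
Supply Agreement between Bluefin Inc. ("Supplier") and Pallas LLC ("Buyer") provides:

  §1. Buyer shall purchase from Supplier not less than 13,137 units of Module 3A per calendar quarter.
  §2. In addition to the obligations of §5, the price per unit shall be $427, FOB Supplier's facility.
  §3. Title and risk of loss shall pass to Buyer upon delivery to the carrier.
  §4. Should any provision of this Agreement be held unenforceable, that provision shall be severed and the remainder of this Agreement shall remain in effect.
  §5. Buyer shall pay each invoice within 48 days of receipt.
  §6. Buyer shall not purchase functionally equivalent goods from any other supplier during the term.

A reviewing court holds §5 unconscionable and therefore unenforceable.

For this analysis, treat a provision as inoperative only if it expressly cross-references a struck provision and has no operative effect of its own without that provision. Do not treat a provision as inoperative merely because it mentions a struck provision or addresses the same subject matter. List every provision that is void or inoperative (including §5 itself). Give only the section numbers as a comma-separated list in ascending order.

§5 is struck. §2 mentions §5 but its own obligation stands independently of §5, so §2 is not affected. Nothing else in the Agreement is defined by reference to §5. §4 is a severability clause and preserves every provision that can still be given independent effect. §1, §2, §3, §4, and §6 remain in effect.

5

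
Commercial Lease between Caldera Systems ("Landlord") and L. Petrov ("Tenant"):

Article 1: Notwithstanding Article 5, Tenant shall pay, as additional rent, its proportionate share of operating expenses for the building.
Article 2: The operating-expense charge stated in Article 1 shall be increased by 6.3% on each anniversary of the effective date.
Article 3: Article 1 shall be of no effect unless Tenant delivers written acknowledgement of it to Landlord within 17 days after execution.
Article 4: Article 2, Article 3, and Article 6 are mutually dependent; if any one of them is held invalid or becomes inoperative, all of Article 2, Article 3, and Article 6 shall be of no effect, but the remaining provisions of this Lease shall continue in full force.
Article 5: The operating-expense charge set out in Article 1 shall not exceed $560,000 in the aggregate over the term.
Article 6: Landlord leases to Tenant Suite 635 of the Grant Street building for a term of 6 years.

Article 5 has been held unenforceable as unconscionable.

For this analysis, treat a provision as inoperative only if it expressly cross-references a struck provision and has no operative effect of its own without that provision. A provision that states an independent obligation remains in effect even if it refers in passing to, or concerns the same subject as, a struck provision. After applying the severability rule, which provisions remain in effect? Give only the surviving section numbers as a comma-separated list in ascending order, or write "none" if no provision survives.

1, 2, 3, 4, 6

Article 5 is struck. Article 1 mentions Article 5 but its own obligation stands independently of Article 5, so Article 1 is not affected. Nothing else in the Lease is defined by reference to Article 5. Article 4 ties Article 2, Article 3, and Article 6 together, but none of those is affected here; the remaining provisions continue in force under Article 4. The provisions still in force are Article 1, Article 2, Article 3, Article 4, and Article 6.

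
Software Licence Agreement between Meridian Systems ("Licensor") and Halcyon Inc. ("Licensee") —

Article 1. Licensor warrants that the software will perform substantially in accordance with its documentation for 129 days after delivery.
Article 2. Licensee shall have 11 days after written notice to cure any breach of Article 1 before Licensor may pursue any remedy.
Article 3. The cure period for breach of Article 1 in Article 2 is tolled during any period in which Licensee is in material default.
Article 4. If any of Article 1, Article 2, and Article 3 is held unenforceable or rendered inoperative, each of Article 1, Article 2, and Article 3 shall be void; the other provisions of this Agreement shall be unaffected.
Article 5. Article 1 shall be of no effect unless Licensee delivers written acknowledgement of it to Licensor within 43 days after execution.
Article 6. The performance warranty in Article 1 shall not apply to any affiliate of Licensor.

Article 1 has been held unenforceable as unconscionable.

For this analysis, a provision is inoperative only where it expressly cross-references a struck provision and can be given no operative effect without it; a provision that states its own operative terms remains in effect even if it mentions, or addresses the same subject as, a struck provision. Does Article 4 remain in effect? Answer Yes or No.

Yes

Article 1 is struck. Article 2 operates only by reference to Article 1, so it falls with Article 1. Article 5 operates only by reference to Article 1, so it falls with Article 1. Article 6 does nothing except set the carve-out from the performance warranty by reference to Article 1; with Article 1 gone it has no independent effect and is inoperative. Article 3 has no operative effect of its own apart from Article 2 and is therefore inoperative. Article 4 declares Article 1, Article 2, and Article 3 mutually dependent; since one of them has fallen, all of them are of no effect. The remainder continues in force under Article 4. Only Article 4 remains in effect. Article 4 is among the surviving provisions, so the answer is yes.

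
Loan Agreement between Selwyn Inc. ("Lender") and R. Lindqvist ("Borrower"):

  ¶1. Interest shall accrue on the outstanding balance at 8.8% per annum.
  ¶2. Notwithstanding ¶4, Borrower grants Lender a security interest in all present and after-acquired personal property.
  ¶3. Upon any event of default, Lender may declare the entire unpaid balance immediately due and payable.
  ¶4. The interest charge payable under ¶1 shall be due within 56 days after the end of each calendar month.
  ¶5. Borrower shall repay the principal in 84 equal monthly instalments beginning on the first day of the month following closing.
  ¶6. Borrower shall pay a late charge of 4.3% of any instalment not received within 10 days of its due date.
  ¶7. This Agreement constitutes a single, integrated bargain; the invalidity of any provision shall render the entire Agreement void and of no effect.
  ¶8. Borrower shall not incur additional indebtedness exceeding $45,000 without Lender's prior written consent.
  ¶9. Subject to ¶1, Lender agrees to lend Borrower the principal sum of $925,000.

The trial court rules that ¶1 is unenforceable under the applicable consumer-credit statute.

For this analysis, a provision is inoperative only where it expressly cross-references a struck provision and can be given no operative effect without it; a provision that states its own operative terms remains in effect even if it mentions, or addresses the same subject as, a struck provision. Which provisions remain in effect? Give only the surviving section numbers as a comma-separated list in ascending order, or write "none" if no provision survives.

none

¶1 is struck. ¶4 has no operative effect of its own apart from ¶1 and is therefore inoperative. ¶7 provides that the Agreement is not severable, so the invalidity of any one provision voids the entire Agreement. No provision of the Agreement survives.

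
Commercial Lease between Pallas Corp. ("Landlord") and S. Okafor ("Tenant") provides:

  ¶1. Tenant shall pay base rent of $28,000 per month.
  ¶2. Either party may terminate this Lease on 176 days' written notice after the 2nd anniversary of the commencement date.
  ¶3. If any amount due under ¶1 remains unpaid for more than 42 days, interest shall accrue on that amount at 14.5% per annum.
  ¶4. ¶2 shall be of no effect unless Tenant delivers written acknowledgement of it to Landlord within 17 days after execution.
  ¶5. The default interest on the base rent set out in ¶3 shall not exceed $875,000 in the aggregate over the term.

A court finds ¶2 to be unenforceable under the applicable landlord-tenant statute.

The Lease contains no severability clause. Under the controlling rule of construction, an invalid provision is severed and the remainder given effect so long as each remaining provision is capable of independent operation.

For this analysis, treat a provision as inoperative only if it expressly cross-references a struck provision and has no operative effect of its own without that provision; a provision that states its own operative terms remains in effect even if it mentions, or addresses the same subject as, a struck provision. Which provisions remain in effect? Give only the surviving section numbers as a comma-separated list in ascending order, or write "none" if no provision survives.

¶2 is struck. ¶4 merely fixes the acknowledgement condition for ¶2; with ¶2 gone it has nothing to operate on and falls away. With no severability clause, the stated default rule severs what cannot stand and enforces each remaining provision that can operate on its own. The provisions still in force are ¶1, ¶3, and ¶5.

1, 3, 5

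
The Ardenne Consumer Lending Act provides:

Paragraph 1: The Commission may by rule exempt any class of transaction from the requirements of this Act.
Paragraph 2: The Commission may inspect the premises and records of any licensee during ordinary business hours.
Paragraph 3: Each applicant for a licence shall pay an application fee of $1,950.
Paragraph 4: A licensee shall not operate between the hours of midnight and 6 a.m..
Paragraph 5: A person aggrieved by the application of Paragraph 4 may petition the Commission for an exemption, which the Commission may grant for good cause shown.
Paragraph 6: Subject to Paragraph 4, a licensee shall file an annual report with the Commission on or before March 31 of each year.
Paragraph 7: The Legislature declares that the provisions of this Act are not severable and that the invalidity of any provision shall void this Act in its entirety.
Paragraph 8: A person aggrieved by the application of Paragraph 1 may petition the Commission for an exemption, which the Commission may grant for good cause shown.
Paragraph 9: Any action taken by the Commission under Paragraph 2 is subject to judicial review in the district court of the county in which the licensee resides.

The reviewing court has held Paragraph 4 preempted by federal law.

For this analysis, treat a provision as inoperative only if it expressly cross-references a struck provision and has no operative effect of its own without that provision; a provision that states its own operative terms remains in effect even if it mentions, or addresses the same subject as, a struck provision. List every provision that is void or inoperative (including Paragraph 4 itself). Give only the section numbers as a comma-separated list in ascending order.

1, 2, 3, 4, 5, 6, 7, 8, 9

Paragraph 4 is struck. Paragraph 5 operates only by reference to Paragraph 4, so it falls with Paragraph 4. Paragraph 7 provides that the Act is not severable, so the invalidity of any one provision voids the entire Act. No provision of the Act survives.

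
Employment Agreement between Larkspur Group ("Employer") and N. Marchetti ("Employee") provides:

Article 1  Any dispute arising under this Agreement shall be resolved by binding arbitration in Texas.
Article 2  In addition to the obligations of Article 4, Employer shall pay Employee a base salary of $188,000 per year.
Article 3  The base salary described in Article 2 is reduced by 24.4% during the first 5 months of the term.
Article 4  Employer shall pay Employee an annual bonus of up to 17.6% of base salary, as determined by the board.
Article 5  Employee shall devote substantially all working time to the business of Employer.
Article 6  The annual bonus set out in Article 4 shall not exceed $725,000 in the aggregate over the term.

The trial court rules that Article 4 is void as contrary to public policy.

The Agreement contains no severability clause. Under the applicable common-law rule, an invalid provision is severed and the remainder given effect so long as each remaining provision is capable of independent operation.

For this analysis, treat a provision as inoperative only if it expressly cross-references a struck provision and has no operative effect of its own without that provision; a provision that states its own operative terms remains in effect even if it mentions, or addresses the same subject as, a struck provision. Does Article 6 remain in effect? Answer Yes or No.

Article 4 is struck. The whole of Article 6 is the aggregate cap on the annual bonus, defined by reference to Article 4, so Article 6 cannot stand once Article 4 is removed. Although Article 2 refers to Article 4, its operative terms do not depend on Article 4, so it remains in effect. Under the stated default rule, only provisions that cannot operate independently fall away; the rest are enforced. The provisions still in force are Article 1, Article 2, Article 3, and Article 5. Article 6 is among the inoperative provisions, so the answer is no.

No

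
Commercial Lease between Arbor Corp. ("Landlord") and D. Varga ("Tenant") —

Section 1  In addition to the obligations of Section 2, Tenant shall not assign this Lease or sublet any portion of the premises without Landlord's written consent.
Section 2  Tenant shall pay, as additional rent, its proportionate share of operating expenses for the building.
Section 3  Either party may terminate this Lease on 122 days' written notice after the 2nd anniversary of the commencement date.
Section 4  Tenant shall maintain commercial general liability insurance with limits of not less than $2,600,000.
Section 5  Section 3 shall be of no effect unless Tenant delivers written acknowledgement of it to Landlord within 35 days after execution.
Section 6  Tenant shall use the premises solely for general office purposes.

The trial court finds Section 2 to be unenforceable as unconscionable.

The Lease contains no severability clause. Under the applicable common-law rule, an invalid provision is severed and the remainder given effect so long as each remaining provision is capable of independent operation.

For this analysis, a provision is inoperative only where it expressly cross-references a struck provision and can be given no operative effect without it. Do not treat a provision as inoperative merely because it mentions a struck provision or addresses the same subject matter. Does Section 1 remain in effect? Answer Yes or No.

Yes

Section 2 is struck. Section 1 mentions Section 2 but its own obligation stands independently of Section 2, so Section 1 is not affected. Nothing else in the Lease is defined by reference to Section 2. With no severability clause, the stated default rule severs what cannot stand and enforces each remaining provision that can operate on its own. The provisions still in force are Section 1, Section 3, Section 4, Section 5, and Section 6. Section 1 is among the surviving provisions, so the answer is yes.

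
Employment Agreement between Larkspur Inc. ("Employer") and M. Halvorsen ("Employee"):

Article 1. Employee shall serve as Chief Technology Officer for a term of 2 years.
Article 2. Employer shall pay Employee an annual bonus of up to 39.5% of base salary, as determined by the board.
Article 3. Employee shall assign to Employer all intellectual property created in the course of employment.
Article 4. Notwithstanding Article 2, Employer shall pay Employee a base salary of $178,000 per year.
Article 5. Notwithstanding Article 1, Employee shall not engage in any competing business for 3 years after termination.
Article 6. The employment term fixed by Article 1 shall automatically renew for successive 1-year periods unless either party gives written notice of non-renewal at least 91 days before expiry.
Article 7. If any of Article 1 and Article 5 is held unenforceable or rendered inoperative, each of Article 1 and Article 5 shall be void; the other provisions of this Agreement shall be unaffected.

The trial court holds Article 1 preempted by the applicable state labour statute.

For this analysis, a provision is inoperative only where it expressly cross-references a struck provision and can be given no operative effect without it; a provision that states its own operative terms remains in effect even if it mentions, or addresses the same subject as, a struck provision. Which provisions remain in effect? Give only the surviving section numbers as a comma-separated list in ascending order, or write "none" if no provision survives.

2, 3, 4, 7

Article 1 is struck. Article 6 does nothing except set the renewal of the employment term by reference to Article 1; with Article 1 gone it has no independent effect and is inoperative. Article 7 declares Article 1 and Article 5 mutually dependent; since one of them has fallen, all of them are of no effect. That brings down Article 5 as well. The remainder continues in force under Article 7. That leaves Article 2, Article 3, Article 4, and Article 7 in effect.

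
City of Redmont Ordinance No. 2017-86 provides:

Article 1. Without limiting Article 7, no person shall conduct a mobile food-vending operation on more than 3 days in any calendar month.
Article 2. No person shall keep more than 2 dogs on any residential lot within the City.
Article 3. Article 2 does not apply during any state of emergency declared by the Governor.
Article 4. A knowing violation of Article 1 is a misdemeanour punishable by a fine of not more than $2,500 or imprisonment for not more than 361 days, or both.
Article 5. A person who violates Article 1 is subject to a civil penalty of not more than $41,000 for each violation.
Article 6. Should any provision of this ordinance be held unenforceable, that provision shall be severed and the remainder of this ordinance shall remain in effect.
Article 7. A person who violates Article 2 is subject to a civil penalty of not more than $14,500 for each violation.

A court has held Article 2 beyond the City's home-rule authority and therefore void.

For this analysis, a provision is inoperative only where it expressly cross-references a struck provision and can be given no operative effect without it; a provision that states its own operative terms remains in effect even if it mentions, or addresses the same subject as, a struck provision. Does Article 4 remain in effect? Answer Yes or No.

Yes

Article 2 is struck. Article 3 merely fixes the emergency suspension of Article 2; with Article 2 gone it has nothing to operate on and falls away. The only function of Article 7 is the civil penalty for violating Article 2, so it cannot stand once Article 2 is removed. Although Article 1 refers to Article 7, its operative terms do not depend on Article 7, so it remains in effect. Article 6 is a severability clause and preserves every provision that can still be given independent effect. The provisions still in force are Article 1, Article 4, Article 5, and Article 6. Article 4 is among the surviving provisions, so the answer is yes.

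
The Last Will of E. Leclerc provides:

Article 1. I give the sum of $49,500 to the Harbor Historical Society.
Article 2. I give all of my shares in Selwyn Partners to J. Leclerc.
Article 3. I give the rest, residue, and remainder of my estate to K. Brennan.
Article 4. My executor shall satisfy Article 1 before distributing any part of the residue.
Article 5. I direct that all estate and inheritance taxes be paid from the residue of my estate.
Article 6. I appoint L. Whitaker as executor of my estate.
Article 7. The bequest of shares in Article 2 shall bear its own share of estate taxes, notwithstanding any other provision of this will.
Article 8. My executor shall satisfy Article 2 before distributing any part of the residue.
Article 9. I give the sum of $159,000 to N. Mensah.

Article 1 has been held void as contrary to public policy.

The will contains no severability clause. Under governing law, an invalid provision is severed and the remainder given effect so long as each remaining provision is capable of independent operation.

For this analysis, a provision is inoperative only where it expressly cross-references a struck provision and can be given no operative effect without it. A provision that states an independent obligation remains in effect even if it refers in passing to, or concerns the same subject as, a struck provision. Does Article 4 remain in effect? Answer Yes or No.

No

Article 1 is struck. Article 4 operates only by reference to Article 1, so it falls with Article 1. With no severability clause, the stated default rule severs what cannot stand and enforces each remaining provision that can operate on its own. The provisions still in force are Article 2, Article 3, Article 5, Article 6, Article 7, Article 8, and Article 9. Article 4 is among the inoperative provisions, so the answer is no.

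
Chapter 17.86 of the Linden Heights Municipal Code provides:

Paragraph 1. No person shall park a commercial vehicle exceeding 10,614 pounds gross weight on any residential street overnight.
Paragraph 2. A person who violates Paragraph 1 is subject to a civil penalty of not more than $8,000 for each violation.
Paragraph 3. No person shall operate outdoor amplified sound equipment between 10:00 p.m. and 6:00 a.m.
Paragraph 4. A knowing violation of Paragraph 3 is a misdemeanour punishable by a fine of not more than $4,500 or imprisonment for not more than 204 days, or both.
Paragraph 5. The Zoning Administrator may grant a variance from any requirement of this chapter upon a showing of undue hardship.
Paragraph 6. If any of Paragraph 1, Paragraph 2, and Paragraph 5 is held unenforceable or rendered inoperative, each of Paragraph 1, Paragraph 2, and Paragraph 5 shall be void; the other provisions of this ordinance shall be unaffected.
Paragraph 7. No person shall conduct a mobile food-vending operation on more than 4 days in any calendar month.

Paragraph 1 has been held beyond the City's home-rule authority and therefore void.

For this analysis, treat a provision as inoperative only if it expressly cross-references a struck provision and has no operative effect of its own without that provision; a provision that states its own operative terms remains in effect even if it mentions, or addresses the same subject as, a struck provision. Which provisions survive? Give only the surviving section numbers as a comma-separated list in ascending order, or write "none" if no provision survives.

3, 4, 6, 7

Paragraph 1 is struck. The only function of Paragraph 2 is the civil penalty for violating Paragraph 1, so it cannot stand once Paragraph 1 is removed. Paragraph 6 declares Paragraph 1, Paragraph 2, and Paragraph 5 mutually dependent; since one of them has fallen, all of them are of no effect. That brings down Paragraph 5 as well. The remainder continues in force under Paragraph 6. Paragraph 3, Paragraph 4, Paragraph 6, and Paragraph 7 remain in effect.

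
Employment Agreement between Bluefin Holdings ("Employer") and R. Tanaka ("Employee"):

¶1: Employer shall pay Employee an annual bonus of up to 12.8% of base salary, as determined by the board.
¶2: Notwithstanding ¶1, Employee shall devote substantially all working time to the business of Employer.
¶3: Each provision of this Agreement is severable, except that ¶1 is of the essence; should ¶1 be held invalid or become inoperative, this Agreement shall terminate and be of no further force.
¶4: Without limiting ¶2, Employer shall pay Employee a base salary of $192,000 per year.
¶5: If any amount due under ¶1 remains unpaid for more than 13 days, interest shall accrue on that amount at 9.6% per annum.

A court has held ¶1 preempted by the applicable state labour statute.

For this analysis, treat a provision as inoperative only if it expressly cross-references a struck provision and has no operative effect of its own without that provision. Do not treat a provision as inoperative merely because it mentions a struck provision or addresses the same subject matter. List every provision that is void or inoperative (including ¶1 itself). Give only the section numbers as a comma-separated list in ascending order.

¶1 is struck. The whole of ¶5 is the default interest on the annual bonus, defined by reference to ¶1, so ¶5 cannot stand once ¶1 is removed. ¶3 makes ¶1 an essential term, and ¶1 is the provision held invalid; under ¶3, the entire Agreement is therefore void. No provision of the Agreement survives.

1, 2, 3, 4, 5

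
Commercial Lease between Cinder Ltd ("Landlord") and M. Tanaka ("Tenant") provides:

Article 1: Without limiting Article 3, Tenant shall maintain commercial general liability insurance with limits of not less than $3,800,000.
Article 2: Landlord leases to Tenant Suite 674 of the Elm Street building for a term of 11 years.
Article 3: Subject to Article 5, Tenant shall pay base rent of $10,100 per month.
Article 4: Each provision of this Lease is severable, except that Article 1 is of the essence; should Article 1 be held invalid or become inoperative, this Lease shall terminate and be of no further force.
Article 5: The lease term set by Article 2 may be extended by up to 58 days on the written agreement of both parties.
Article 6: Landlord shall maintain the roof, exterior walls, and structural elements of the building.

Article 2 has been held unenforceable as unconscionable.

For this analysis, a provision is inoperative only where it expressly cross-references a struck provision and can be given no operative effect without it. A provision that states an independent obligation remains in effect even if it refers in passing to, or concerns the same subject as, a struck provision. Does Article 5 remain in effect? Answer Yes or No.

No

Article 2 is struck. The whole of Article 5 is the extension of the lease term, defined by reference to Article 2, so Article 5 cannot stand once Article 2 is removed. Article 3 mentions Article 5 but its own obligation stands independently of Article 5, so Article 3 is not affected. Article 4 makes Article 1 an essential term, but Article 1 is unaffected, so the severability proviso in Article 4 preserves the remaining provisions. That leaves Article 1, Article 3, Article 4, and Article 6 in effect. Article 5 is among the inoperative provisions, so the answer is no.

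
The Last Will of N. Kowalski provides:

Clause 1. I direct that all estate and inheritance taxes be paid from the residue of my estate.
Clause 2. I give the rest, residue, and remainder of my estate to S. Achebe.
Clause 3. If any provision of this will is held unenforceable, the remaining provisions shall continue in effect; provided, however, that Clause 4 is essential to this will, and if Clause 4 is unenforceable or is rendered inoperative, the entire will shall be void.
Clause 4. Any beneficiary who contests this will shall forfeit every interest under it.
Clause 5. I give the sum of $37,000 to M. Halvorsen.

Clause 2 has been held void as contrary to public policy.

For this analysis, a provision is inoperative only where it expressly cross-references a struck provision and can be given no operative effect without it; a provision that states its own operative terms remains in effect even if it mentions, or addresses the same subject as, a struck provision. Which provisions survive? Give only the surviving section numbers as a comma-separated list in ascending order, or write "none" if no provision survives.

1, 3, 4, 5

Clause 2 is struck. Nothing else in the will is defined by reference to Clause 2. Clause 3 makes Clause 4 an essential term, but Clause 4 is unaffected, so the severability proviso in Clause 3 preserves the remaining provisions. The provisions still in force are Clause 1, Clause 3, Clause 4, and Clause 5.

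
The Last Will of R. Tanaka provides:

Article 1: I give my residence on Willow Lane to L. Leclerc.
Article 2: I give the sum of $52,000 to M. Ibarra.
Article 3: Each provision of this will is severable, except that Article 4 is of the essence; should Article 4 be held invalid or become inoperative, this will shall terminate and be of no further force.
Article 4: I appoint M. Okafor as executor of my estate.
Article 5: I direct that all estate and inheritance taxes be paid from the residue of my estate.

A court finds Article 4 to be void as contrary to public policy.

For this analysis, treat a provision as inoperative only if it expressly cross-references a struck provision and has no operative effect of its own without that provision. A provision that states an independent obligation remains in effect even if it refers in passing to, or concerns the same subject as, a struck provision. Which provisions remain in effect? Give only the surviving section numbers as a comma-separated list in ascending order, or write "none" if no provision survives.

none

Article 4 is struck. Nothing else in the will is defined by reference to Article 4. Article 3 makes Article 4 an essential term, and Article 4 is the provision held invalid; under Article 3, the entire will is therefore void. No provision of the will survives.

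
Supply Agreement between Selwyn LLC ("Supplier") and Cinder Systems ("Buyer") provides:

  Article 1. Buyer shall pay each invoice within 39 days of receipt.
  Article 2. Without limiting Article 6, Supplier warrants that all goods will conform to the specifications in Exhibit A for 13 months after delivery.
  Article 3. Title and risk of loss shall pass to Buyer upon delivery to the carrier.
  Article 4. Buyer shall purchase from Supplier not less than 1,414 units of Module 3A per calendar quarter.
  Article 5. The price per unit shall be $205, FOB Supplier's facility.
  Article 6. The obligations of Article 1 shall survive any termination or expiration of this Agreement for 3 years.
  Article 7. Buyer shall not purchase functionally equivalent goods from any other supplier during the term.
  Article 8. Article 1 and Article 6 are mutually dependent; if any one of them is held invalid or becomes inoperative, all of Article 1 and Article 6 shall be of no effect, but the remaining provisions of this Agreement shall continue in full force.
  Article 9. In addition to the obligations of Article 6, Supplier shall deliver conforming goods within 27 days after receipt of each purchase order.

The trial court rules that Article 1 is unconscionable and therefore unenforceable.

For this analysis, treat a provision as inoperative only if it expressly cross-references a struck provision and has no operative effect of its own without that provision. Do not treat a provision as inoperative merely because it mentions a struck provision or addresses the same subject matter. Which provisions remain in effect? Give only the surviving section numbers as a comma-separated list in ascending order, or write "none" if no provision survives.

2, 3, 4, 5, 7, 8, 9

Article 1 is struck. Article 6 merely fixes the survival period for Article 1; with Article 1 gone it has nothing to operate on and falls away. Article 9 mentions Article 6 but its own obligation stands independently of Article 6, so Article 9 is not affected. Article 2 mentions Article 6 but its own obligation stands independently of Article 6, so Article 2 is not affected. Article 8 declares Article 1 and Article 6 mutually dependent; since one of them has fallen, all of them are of no effect. The remainder continues in force under Article 8. Article 2, Article 3, Article 4, Article 5, Article 7, Article 8, and Article 9 remain in effect.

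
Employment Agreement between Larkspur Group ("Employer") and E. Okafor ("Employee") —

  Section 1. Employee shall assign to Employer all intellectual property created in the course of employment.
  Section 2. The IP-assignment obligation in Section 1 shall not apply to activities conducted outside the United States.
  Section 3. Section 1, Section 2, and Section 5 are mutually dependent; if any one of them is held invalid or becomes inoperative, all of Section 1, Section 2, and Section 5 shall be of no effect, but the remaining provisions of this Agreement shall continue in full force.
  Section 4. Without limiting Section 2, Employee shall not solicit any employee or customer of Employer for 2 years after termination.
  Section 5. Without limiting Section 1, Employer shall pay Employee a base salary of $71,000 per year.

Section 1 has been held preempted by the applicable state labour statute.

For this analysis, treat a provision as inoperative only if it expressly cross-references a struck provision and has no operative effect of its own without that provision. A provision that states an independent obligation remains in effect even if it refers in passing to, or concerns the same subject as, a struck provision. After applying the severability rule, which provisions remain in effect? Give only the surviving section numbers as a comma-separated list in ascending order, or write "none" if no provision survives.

3, 4

Section 1 is struck. Section 2 operates only by reference to Section 1, so it falls with Section 1. Section 4 mentions Section 2 but its own obligation stands independently of Section 2, so Section 4 is not affected. Section 3 declares Section 1, Section 2, and Section 5 mutually dependent; since one of them has fallen, all of them are of no effect. That brings down Section 5 as well. The remainder continues in force under Section 3. The provisions still in force are Section 3 and Section 4.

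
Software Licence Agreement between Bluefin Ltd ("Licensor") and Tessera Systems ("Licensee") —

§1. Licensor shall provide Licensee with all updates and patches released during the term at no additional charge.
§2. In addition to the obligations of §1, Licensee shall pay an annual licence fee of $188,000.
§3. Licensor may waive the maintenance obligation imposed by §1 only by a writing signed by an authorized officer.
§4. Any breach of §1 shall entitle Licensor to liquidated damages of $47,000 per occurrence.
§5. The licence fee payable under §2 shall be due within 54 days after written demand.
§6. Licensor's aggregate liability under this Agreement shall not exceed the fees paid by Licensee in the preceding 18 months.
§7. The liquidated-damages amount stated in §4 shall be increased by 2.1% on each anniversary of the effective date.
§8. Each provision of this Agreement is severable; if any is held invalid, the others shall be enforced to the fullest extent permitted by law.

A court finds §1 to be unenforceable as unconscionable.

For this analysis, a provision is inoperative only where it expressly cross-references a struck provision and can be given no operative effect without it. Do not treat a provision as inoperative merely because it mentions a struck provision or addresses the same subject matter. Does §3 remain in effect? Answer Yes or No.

§1 is struck. The only function of §3 is the waiver condition for §1, so it cannot stand once §1 is removed. The whole of §4 is the liquidated-damages amount, defined by reference to §1, so §4 cannot stand once §1 is removed. §7 has no operative effect of its own apart from §4 and is therefore inoperative. §2 mentions §1 but its own obligation stands independently of §1, so §2 is not affected. Under the severability clause in §8, the remaining provisions continue in force. The provisions still in force are §2, §5, §6, and §8. §3 is among the inoperative provisions, so the answer is no.

No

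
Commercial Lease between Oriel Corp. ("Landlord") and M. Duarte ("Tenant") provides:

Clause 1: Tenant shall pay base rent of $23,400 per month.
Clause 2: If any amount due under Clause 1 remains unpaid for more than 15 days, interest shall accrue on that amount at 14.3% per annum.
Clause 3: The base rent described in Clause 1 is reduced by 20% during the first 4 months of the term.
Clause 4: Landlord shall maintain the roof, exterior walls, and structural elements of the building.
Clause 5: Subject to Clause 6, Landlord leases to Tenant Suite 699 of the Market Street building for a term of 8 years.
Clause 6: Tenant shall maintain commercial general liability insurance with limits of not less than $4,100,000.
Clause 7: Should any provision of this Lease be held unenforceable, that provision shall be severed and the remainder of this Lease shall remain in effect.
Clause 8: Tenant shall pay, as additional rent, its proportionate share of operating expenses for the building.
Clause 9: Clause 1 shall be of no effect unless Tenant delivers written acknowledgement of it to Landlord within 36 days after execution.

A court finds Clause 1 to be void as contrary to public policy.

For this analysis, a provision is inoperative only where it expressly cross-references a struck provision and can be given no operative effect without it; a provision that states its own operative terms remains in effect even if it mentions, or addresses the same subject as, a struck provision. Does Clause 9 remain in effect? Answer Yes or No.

No

Clause 1 is struck. Clause 2 does nothing except set the default interest on the base rent by reference to Clause 1; with Clause 1 gone it has no independent effect and is inoperative. Clause 3 does nothing except set the introductory reduction to the base rent by reference to Clause 1; with Clause 1 gone it has no independent effect and is inoperative. Clause 9 merely fixes the acknowledgement condition for Clause 1; with Clause 1 gone it has nothing to operate on and falls away. Under the severability clause in Clause 7, the remaining provisions continue in force. Clause 4, Clause 5, Clause 6, Clause 7, and Clause 8 remain in effect. Clause 9 is among the inoperative provisions, so the answer is no.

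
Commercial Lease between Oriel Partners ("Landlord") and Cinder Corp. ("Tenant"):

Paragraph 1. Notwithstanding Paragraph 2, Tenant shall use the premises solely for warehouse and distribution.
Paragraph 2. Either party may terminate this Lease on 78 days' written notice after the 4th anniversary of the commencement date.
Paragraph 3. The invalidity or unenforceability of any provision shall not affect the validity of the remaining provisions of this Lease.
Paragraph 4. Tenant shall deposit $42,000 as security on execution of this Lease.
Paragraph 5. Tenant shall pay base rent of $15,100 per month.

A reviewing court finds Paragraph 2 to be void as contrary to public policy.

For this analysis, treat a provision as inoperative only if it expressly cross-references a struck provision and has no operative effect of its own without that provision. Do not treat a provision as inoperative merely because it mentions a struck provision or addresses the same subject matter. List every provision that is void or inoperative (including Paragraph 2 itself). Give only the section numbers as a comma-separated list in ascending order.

2

Paragraph 2 is struck. Although Paragraph 1 refers to Paragraph 2, its operative terms do not depend on Paragraph 2, so it remains in effect. Nothing else in the Lease is defined by reference to Paragraph 2. Paragraph 3 is a severability clause and preserves every provision that can still be given independent effect. Paragraph 1, Paragraph 3, Paragraph 4, and Paragraph 5 remain in effect.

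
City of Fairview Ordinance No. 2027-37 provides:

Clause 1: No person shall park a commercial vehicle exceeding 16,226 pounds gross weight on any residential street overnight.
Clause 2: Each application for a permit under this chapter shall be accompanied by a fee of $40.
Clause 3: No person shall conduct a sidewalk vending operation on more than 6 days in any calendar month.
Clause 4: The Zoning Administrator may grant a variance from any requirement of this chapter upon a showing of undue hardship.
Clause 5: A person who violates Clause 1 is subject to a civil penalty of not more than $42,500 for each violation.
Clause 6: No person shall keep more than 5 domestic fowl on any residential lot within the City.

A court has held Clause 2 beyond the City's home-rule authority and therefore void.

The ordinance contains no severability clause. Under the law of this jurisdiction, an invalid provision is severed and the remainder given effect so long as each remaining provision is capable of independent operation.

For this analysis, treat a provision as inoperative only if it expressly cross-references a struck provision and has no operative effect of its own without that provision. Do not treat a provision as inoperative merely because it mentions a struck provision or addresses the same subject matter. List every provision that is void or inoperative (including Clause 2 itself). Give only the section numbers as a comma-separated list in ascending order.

Clause 2 is struck. No other provision's operative terms depend on Clause 2. With no severability clause, the stated default rule severs what cannot stand and enforces each remaining provision that can operate on its own. That leaves Clause 1, Clause 3, Clause 4, Clause 5, and Clause 6 in effect.

2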